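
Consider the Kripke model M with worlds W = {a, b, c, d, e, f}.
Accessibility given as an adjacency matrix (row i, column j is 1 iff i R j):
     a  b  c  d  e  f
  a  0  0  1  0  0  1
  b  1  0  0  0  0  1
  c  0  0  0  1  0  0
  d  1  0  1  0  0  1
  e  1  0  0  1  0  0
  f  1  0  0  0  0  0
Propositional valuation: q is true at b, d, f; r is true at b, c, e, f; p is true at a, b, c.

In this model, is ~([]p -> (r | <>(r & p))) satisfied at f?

At f: []p -> (r | <>(r & p)) is true, so ~([]p -> (r | <>(r & p))) is false.
  At f: []p is true, r | <>(r & p) is true, so []p -> (r | <>(r & p)) is true.
    At f: []p requires p at every successor {a}.
      At a: p is true.
    So []p is true at f.
    At f: r is true, <>(r & p) is false, so r | <>(r & p) is true.
      At f: <>(r & p) requires r & p at some successor in {a}.
        At a: r & p is false.
      So <>(r & p) is false at f.

No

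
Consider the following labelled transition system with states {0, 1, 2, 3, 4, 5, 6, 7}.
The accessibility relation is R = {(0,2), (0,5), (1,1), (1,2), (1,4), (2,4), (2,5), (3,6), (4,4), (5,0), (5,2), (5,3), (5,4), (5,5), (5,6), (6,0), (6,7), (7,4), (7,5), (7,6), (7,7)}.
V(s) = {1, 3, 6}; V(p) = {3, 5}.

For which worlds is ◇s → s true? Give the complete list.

Let φ = ◇s → s. Evaluate φ at each world:
  0 (successors {2, 5}): φ is true.
  1 (successors {1, 2, 4}): φ is true.
  2 (successors {4, 5}): φ is true.
  3 (successors {6}): φ is true.
  4 (successors {4}): φ is true.
  5 (successors {0, 2, 3, 4, 5, 6}): φ is false.
  6 (successors {0, 7}): φ is true.
  7 (successors {4, 5, 6, 7}): φ is false.
For instance, at 3:
  At 3: ◇s is true, s is true, so ◇s → s is true.
    At 3: ◇s requires s at some successor in {6}.
      s holds at 6, so ◇s is true at 3.
Satisfying worlds: {0, 1, 2, 3, 4, 6}

0, 1, 2, 3, 4, 6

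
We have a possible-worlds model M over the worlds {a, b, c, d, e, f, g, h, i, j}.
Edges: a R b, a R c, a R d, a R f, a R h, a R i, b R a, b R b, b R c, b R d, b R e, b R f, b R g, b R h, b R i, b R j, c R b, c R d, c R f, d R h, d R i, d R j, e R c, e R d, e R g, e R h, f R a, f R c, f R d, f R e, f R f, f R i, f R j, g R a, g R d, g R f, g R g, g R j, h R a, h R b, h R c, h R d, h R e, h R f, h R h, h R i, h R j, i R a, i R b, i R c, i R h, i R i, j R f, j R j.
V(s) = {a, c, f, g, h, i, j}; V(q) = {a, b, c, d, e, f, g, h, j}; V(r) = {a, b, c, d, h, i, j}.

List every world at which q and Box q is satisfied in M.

Let φ = q and Box q. Evaluate φ at each world:
  a (successors {b, c, d, f, h, i}): φ is false.
  b (successors {a, b, c, d, e, f, g, h, i, j}): φ is false.
  c (successors {b, d, f}): φ is true.
  d (successors {h, i, j}): φ is false.
  e (successors {c, d, g, h}): φ is true.
  f (successors {a, c, d, e, f, i, j}): φ is false.
  g (successors {a, d, f, g, j}): φ is true.
  h (successors {a, b, c, d, e, f, h, i, j}): φ is false.
  i (successors {a, b, c, h, i}): φ is false.
  j (successors {f, j}): φ is true.
For instance, at a:
  At a: q is true, Box q is false, so q and Box q is false.
    At a: Box q requires q at every successor {b, c, d, f, h, i}.
      q fails at i, so Box q is false at a.
Satisfying worlds: {c, e, g, j}

c, e, g, j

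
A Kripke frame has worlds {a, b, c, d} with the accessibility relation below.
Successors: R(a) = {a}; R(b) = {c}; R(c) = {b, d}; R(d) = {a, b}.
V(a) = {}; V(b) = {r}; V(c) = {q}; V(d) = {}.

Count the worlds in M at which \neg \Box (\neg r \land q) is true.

3

Recall that \Box ψ holds at a world iff ψ holds at every accessible world, and \Diamond ψ holds iff ψ holds at some accessible world.
Let φ = \neg \Box (\neg r \land q). Evaluate φ at each world:
  a (successors {a}): φ is true.
  b (successors {c}): φ is false.
  c (successors {b, d}): φ is true.
  d (successors {a, b}): φ is true.
For instance, at c:
  At c: \Box (\neg r \land q) is false, so \neg \Box (\neg r \land q) is true.
    At c: \Box (\neg r \land q) requires \neg r \land q at every successor {b, d}.
      \neg r \land q fails at b, so \Box (\neg r \land q) is false at c.
Satisfying worlds: {a, c, d}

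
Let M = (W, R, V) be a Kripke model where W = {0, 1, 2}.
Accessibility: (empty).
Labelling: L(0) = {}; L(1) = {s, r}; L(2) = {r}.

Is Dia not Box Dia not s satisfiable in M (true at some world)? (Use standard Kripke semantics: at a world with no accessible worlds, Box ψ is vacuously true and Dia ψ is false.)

Let φ = Dia not Box Dia not s. Evaluate φ at each world:
  0 (successors ∅): φ is false.
  1 (successors ∅): φ is false.
  2 (successors ∅): φ is false.
For instance, at 2:
  At 2: no accessible worlds, so Dia not Box Dia not s is false.

No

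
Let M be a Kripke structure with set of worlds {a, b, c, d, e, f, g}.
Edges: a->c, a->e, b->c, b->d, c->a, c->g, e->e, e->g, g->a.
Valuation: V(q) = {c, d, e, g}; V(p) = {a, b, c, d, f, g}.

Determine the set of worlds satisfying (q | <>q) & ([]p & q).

Recall that []ψ holds at a world iff ψ holds at every accessible world, and <>ψ holds iff ψ holds at some accessible world.
Let φ = (q | <>q) & ([]p & q). Evaluate φ at each world:
  a (successors {c, e}): φ is false.
  b (successors {c, d}): φ is false.
  c (successors {a, g}): φ is true.
  d (successors ∅): φ is true.
  e (successors {e, g}): φ is false.
  f (successors ∅): φ is false.
  g (successors {a}): φ is true.
For instance, at e:
  At e: q | <>q is true, []p & q is false, so (q | <>q) & ([]p & q) is false.
    At e: q is true, <>q is true, so q | <>q is true.
      At e: <>q requires q at some successor in {e, g}.
        q holds at e, so <>q is true at e.
    At e: []p is false, q is true, so []p & q is false.
      At e: []p requires p at every successor {e, g}.
        p fails at e, so []p is false at e.
Satisfying worlds: {c, d, g}

c, d, g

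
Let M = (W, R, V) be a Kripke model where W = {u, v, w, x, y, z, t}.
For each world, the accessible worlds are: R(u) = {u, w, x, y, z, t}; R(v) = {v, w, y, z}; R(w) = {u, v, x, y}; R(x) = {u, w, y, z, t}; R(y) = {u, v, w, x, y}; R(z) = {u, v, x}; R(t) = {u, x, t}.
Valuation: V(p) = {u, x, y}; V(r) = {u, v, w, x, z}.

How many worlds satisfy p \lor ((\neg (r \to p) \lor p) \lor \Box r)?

Let φ = p \lor ((\neg (r \to p) \lor p) \lor \Box r). Evaluate φ at each world:
  u (successors {u, w, x, y, z, t}): φ is true.
  v (successors {v, w, y, z}): φ is true.
  w (successors {u, v, x, y}): φ is true.
  x (successors {u, w, y, z, t}): φ is true.
  y (successors {u, v, w, x, y}): φ is true.
  z (successors {u, v, x}): φ is true.
  t (successors {u, x, t}): φ is false.
For instance, at t:
  At t: p is false, (\neg (r \to p) \lor p) \lor \Box r is false, so p \lor ((\neg (r \to p) \lor p) \lor \Box r) is false.
    At t: \neg (r \to p) \lor p is false, \Box r is false, so (\neg (r \to p) \lor p) \lor \Box r is false.
      At t: \Box r requires r at every successor {u, x, t}.
        r fails at t, so \Box r is false at t.
Satisfying worlds: {u, v, w, x, y, z}

6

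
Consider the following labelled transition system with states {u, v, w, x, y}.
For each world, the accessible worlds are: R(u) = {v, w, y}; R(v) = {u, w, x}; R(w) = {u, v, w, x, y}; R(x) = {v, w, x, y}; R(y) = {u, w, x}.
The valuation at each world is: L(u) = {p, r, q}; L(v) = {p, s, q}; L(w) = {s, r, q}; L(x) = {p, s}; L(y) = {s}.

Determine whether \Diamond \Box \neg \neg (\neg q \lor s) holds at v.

At v: \Diamond \Box \neg \neg (\neg q \lor s) requires \Box \neg \neg (\neg q \lor s) at some successor in {u, w, x}.
  \Box \neg \neg (\neg q \lor s) holds at u, so \Diamond \Box \neg \neg (\neg q \lor s) is true at v.
    At u: \Box \neg \neg (\neg q \lor s) requires \neg \neg (\neg q \lor s) at every successor {v, w, y}.
      At v: \neg \neg (\neg q \lor s) is true.
      At w: \neg \neg (\neg q \lor s) is true.
      At y: \neg \neg (\neg q \lor s) is true.
    So \Box \neg \neg (\neg q \lor s) is true at u.

Yes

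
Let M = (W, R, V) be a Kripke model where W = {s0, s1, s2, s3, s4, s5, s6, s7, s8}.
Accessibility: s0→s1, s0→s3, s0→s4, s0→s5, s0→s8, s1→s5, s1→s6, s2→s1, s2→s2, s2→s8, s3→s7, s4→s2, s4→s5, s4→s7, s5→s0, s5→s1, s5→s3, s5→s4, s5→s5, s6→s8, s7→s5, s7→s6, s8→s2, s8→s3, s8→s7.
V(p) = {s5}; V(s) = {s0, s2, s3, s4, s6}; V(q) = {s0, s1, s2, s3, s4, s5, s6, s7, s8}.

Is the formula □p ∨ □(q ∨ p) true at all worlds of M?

Yes

Let φ = □p ∨ □(q ∨ p). Evaluate φ at each world:
  s0 (successors {s1, s3, s4, s5, s8}): φ is true.
  s1 (successors {s5, s6}): φ is true.
  s2 (successors {s1, s2, s8}): φ is true.
  s3 (successors {s7}): φ is true.
  s4 (successors {s2, s5, s7}): φ is true.
  s5 (successors {s0, s1, s3, s4, s5}): φ is true.
  s6 (successors {s8}): φ is true.
  s7 (successors {s5, s6}): φ is true.
  s8 (successors {s2, s3, s7}): φ is true.
For instance, at s5:
  At s5: □p is false, □(q ∨ p) is true, so □p ∨ □(q ∨ p) is true.
    At s5: □p requires p at every successor {s0, s1, s3, s4, s5}.
      p fails at s0, so □p is false at s5.
    At s5: □(q ∨ p) requires q ∨ p at every successor {s0, s1, s3, s4, s5}.
      At s0: q ∨ p is true.
      At s1: q ∨ p is true.
      At s3: q ∨ p is true.
      At s4: q ∨ p is true.
      At s5: q ∨ p is true.
    So □(q ∨ p) is true at s5.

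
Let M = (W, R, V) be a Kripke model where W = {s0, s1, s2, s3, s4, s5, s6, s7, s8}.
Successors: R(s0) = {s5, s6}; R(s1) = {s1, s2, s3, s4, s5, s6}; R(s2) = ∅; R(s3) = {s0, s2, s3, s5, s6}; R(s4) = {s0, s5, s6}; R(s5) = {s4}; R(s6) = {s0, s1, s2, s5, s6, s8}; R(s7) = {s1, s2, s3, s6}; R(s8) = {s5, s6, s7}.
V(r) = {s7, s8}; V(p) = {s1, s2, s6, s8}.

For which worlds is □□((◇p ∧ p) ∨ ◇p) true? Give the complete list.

Let φ = □□((◇p ∧ p) ∨ ◇p). Evaluate φ at each world:
  s0 (successors {s5, s6}): φ is false.
  s1 (successors {s1, s2, s3, s4, s5, s6}): φ is false.
  s2 (successors ∅): φ is true.
  s3 (successors {s0, s2, s3, s5, s6}): φ is false.
  s4 (successors {s0, s5, s6}): φ is false.
  s5 (successors {s4}): φ is false.
  s6 (successors {s0, s1, s2, s5, s6, s8}): φ is false.
  s7 (successors {s1, s2, s3, s6}): φ is false.
  s8 (successors {s5, s6, s7}): φ is false.
For instance, at s3:
  At s3: □□((◇p ∧ p) ∨ ◇p) requires □((◇p ∧ p) ∨ ◇p) at every successor {s0, s2, s3, s5, s6}.
    □((◇p ∧ p) ∨ ◇p) fails at s0, so □□((◇p ∧ p) ∨ ◇p) is false at s3.
      At s0: □((◇p ∧ p) ∨ ◇p) requires (◇p ∧ p) ∨ ◇p at every successor {s5, s6}.
        (◇p ∧ p) ∨ ◇p fails at s5, so □((◇p ∧ p) ∨ ◇p) is false at s0.
Satisfying worlds: {s2}

s2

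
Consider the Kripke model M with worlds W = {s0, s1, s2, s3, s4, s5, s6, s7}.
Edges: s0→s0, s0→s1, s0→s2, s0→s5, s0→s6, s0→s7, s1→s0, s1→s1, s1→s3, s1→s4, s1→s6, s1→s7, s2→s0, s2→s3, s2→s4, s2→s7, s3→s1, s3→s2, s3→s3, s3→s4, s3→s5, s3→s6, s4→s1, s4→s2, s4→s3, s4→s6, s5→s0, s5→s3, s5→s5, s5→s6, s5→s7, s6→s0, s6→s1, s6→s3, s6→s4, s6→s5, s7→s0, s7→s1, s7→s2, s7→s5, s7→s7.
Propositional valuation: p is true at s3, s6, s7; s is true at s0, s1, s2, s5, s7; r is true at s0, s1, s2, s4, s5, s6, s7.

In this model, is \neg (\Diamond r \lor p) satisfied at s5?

No

Recall that \Diamond ψ holds at a world iff ψ holds at some accessible world.
At s5: \Diamond r \lor p is true, so \neg (\Diamond r \lor p) is false.
  At s5: \Diamond r is true, p is false, so \Diamond r \lor p is true.
    At s5: \Diamond r requires r at some successor in {s0, s3, s5, s6, s7}.
      r holds at s0, so \Diamond r is true at s5.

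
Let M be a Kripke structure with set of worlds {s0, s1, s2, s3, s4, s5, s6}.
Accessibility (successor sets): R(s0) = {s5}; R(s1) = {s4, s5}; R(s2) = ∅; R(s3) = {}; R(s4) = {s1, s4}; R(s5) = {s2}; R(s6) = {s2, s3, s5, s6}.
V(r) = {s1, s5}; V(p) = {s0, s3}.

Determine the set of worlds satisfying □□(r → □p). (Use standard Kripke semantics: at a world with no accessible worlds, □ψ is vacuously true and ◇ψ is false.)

Let φ = □□(r → □p). Evaluate φ at each world:
  s0 (successors {s5}): φ is true.
  s1 (successors {s4, s5}): φ is false.
  s2 (successors ∅): φ is true.
  s3 (successors ∅): φ is true.
  s4 (successors {s1, s4}): φ is false.
  s5 (successors {s2}): φ is true.
  s6 (successors {s2, s3, s5, s6}): φ is false.
For instance, at s1:
  At s1: □□(r → □p) requires □(r → □p) at every successor {s4, s5}.
    □(r → □p) fails at s4, so □□(r → □p) is false at s1.
      At s4: □(r → □p) requires r → □p at every successor {s1, s4}.
        r → □p fails at s1, so □(r → □p) is false at s4.
Satisfying worlds: {s0, s2, s3, s5}

s0, s2, s3, s5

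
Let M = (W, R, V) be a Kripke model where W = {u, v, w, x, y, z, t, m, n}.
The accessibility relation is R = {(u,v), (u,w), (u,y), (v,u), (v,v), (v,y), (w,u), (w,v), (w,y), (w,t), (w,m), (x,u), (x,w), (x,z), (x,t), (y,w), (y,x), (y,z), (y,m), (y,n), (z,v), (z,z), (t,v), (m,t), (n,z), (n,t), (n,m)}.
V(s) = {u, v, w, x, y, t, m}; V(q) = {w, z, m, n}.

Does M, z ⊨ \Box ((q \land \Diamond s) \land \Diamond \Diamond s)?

At z: \Box ((q \land \Diamond s) \land \Diamond \Diamond s) requires (q \land \Diamond s) \land \Diamond \Diamond s at every successor {v, z}.
  (q \land \Diamond s) \land \Diamond \Diamond s fails at v, so \Box ((q \land \Diamond s) \land \Diamond \Diamond s) is false at z.
    At v: q \land \Diamond s is false, \Diamond \Diamond s is true, so (q \land \Diamond s) \land \Diamond \Diamond s is false.
      At v: q is false, \Diamond s is true, so q \land \Diamond s is false.
      At v: \Diamond \Diamond s requires \Diamond s at some successor in {u, v, y}.
        \Diamond s holds at u, so \Diamond \Diamond s is true at v.

No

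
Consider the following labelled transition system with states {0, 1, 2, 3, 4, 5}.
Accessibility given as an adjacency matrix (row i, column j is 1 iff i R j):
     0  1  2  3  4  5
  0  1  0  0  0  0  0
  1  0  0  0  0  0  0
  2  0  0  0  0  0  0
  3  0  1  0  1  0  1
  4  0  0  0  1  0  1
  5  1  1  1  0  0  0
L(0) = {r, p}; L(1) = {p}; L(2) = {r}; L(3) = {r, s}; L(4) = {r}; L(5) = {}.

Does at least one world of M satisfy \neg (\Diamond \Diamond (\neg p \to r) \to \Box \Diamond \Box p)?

Yes

Let φ = \neg (\Diamond \Diamond (\neg p \to r) \to \Box \Diamond \Box p). Evaluate φ at each world:
  0 (successors {0}): φ is false.
  1 (successors ∅): φ is false.
  2 (successors ∅): φ is false.
  3 (successors {1, 3, 5}): φ is true.
  4 (successors {3, 5}): φ is false.
  5 (successors {0, 1, 2}): φ is true.
Detail at 3 (witness):
  At 3: \Diamond \Diamond (\neg p \to r) \to \Box \Diamond \Box p is false, so \neg (\Diamond \Diamond (\neg p \to r) \to \Box \Diamond \Box p) is true.
    At 3: \Diamond \Diamond (\neg p \to r) is true, \Box \Diamond \Box p is false, so \Diamond \Diamond (\neg p \to r) \to \Box \Diamond \Box p is false.
      At 3: \Diamond \Diamond (\neg p \to r) requires \Diamond (\neg p \to r) at some successor in {1, 3, 5}.
        \Diamond (\neg p \to r) holds at 3, so \Diamond \Diamond (\neg p \to r) is true at 3.
      At 3: \Box \Diamond \Box p requires \Diamond \Box p at every successor {1, 3, 5}.
        \Diamond \Box p fails at 1, so \Box \Diamond \Box p is false at 3.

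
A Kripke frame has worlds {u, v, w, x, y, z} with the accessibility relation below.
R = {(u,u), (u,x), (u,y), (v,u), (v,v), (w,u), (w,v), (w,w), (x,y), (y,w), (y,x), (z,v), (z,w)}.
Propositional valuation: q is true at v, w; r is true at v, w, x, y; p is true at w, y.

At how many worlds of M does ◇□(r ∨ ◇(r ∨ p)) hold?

6

Let φ = ◇□(r ∨ ◇(r ∨ p)). Evaluate φ at each world:
  u (successors {u, x, y}): φ is true.
  v (successors {u, v}): φ is true.
  w (successors {u, v, w}): φ is true.
  x (successors {y}): φ is true.
  y (successors {w, x}): φ is true.
  z (successors {v, w}): φ is true.
For instance, at v:
  At v: ◇□(r ∨ ◇(r ∨ p)) requires □(r ∨ ◇(r ∨ p)) at some successor in {u, v}.
    □(r ∨ ◇(r ∨ p)) holds at u, so ◇□(r ∨ ◇(r ∨ p)) is true at v.
      At u: □(r ∨ ◇(r ∨ p)) requires r ∨ ◇(r ∨ p) at every successor {u, x, y}.
        At u: r ∨ ◇(r ∨ p) is true.
        At x: r ∨ ◇(r ∨ p) is true.
        At y: r ∨ ◇(r ∨ p) is true.
      So □(r ∨ ◇(r ∨ p)) is true at u.
Satisfying worlds: {u, v, w, x, y, z}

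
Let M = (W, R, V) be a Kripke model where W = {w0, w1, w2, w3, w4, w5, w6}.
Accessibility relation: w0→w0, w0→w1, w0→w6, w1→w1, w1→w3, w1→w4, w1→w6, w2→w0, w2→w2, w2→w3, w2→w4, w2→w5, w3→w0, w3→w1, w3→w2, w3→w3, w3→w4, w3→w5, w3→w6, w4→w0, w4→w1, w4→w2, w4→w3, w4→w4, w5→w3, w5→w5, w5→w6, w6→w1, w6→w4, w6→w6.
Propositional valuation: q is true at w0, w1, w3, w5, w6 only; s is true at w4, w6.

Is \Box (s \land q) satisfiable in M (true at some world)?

No

Let φ = \Box (s \land q). Evaluate φ at each world:
  w0 (successors {w0, w1, w6}): φ is false.
  w1 (successors {w1, w3, w4, w6}): φ is false.
  w2 (successors {w0, w2, w3, w4, w5}): φ is false.
  w3 (successors {w0, w1, w2, w3, w4, w5, w6}): φ is false.
  w4 (successors {w0, w1, w2, w3, w4}): φ is false.
  w5 (successors {w3, w5, w6}): φ is false.
  w6 (successors {w1, w4, w6}): φ is false.
For instance, at w4:
  At w4: \Box (s \land q) requires s \land q at every successor {w0, w1, w2, w3, w4}.
    s \land q fails at w0, so \Box (s \land q) is false at w4.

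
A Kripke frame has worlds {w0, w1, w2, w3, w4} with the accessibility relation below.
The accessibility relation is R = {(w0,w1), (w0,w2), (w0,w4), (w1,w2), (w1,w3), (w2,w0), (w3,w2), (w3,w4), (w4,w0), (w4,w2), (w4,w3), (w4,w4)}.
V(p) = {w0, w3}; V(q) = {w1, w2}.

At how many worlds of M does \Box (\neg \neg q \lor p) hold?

2

Recall that \Box ψ holds at a world iff ψ holds at every accessible world, and \Diamond ψ holds iff ψ holds at some accessible world.
Let φ = \Box (\neg \neg q \lor p). Evaluate φ at each world:
  w0 (successors {w1, w2, w4}): φ is false.
  w1 (successors {w2, w3}): φ is true.
  w2 (successors {w0}): φ is true.
  w3 (successors {w2, w4}): φ is false.
  w4 (successors {w0, w2, w3, w4}): φ is false.
For instance, at w0:
  At w0: \Box (\neg \neg q \lor p) requires \neg \neg q \lor p at every successor {w1, w2, w4}.
    \neg \neg q \lor p fails at w4, so \Box (\neg \neg q \lor p) is false at w0.
Satisfying worlds: {w1, w2}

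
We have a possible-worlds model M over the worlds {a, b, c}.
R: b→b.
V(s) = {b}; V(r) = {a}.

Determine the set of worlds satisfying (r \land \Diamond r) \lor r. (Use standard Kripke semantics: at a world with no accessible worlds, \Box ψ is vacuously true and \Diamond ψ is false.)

a

Let φ = (r \land \Diamond r) \lor r. Evaluate φ at each world:
  a (successors ∅): φ is true.
  b (successors {b}): φ is false.
  c (successors ∅): φ is false.
For instance, at b:
  At b: r \land \Diamond r is false, r is false, so (r \land \Diamond r) \lor r is false.
    At b: r is false, \Diamond r is false, so r \land \Diamond r is false.
      At b: \Diamond r requires r at some successor in {b}.
        At b: r is false.
      So \Diamond r is false at b.
Satisfying worlds: {a}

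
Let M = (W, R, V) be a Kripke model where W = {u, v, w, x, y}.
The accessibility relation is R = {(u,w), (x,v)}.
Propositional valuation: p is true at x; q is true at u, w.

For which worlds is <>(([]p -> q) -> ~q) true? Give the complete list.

Let φ = <>(([]p -> q) -> ~q). Evaluate φ at each world:
  u (successors {w}): φ is false.
  v (successors ∅): φ is false.
  w (successors ∅): φ is false.
  x (successors {v}): φ is true.
  y (successors ∅): φ is false.
For instance, at u:
  At u: <>(([]p -> q) -> ~q) requires ([]p -> q) -> ~q at some successor in {w}.
    At w: ([]p -> q) -> ~q is false.
  So <>(([]p -> q) -> ~q) is false at u.
Satisfying worlds: {x}

x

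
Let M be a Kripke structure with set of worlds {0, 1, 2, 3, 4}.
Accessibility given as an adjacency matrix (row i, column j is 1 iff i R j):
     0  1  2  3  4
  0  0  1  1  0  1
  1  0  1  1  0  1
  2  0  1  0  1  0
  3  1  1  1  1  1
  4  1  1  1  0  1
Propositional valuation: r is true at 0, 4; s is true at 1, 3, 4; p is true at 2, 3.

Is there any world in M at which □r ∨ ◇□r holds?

Let φ = □r ∨ ◇□r. Evaluate φ at each world:
  0 (successors {1, 2, 4}): φ is false.
  1 (successors {1, 2, 4}): φ is false.
  2 (successors {1, 3}): φ is false.
  3 (successors {0, 1, 2, 3, 4}): φ is false.
  4 (successors {0, 1, 2, 4}): φ is false.
For instance, at 2:
  At 2: □r is false, ◇□r is false, so □r ∨ ◇□r is false.
    At 2: □r requires r at every successor {1, 3}.
      r fails at 1, so □r is false at 2.
    At 2: ◇□r requires □r at some successor in {1, 3}.
      At 1: □r is false.
      At 3: □r is false.
    So ◇□r is false at 2.

No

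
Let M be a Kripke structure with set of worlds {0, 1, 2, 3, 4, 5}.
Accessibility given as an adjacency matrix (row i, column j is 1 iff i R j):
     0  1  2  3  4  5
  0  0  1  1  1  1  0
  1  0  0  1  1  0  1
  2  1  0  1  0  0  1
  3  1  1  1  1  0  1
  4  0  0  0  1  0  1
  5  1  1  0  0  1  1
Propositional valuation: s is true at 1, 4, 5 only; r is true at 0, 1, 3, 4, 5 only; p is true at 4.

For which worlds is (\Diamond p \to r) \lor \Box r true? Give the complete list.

Let φ = (\Diamond p \to r) \lor \Box r. Evaluate φ at each world:
  0 (successors {1, 2, 3, 4}): φ is true.
  1 (successors {2, 3, 5}): φ is true.
  2 (successors {0, 2, 5}): φ is true.
  3 (successors {0, 1, 2, 3, 5}): φ is true.
  4 (successors {3, 5}): φ is true.
  5 (successors {0, 1, 4, 5}): φ is true.
For instance, at 5:
  At 5: \Diamond p \to r is true, \Box r is true, so (\Diamond p \to r) \lor \Box r is true.
    At 5: \Diamond p is true, r is true, so \Diamond p \to r is true.
      At 5: \Diamond p requires p at some successor in {0, 1, 4, 5}.
        p holds at 4, so \Diamond p is true at 5.
    At 5: \Box r requires r at every successor {0, 1, 4, 5}.
      At 0: r is true.
      At 1: r is true.
      At 4: r is true.
      At 5: r is true.
    So \Box r is true at 5.
Satisfying worlds: {0, 1, 2, 3, 4, 5}

0, 1, 2, 3, 4, 5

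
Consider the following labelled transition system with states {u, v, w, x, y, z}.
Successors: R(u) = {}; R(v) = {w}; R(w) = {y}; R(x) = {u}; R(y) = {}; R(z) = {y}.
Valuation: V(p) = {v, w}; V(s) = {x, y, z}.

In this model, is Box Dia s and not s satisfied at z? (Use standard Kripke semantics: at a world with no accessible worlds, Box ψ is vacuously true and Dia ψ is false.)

At z: Box Dia s is false, not s is false, so Box Dia s and not s is false.
  At z: Box Dia s requires Dia s at every successor {y}.
    Dia s fails at y, so Box Dia s is false at z.
      At y: no accessible worlds, so Dia s is false.

No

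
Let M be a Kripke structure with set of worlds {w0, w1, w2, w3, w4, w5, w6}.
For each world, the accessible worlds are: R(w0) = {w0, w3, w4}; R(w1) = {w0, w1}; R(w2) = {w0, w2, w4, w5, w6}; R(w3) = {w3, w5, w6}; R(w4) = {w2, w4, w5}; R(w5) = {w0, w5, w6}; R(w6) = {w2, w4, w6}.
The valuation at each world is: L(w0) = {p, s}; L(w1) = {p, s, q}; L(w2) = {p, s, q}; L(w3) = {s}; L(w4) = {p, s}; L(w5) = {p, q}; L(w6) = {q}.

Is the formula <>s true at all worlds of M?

Yes

Let φ = <>s. Evaluate φ at each world:
  w0 (successors {w0, w3, w4}): φ is true.
  w1 (successors {w0, w1}): φ is true.
  w2 (successors {w0, w2, w4, w5, w6}): φ is true.
  w3 (successors {w3, w5, w6}): φ is true.
  w4 (successors {w2, w4, w5}): φ is true.
  w5 (successors {w0, w5, w6}): φ is true.
  w6 (successors {w2, w4, w6}): φ is true.
For instance, at w2:
  At w2: <>s requires s at some successor in {w0, w2, w4, w5, w6}.
    s holds at w0, so <>s is true at w2.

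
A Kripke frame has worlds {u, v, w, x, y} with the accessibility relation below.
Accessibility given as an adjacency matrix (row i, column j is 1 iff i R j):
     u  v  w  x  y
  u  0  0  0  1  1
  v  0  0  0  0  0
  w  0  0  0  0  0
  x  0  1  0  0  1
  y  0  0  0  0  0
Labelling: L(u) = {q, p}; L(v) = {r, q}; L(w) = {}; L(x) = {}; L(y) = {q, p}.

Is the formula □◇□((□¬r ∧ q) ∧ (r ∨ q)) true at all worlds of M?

No

Recall that □ψ holds at a world iff ψ holds at every accessible world, and ◇ψ holds iff ψ holds at some accessible world.
Let φ = □◇□((□¬r ∧ q) ∧ (r ∨ q)). Evaluate φ at each world:
  u (successors {x, y}): φ is false.
  v (successors ∅): φ is true.
  w (successors ∅): φ is true.
  x (successors {v, y}): φ is false.
  y (successors ∅): φ is true.
Detail at u (counterexample):
  At u: □◇□((□¬r ∧ q) ∧ (r ∨ q)) requires ◇□((□¬r ∧ q) ∧ (r ∨ q)) at every successor {x, y}.
    ◇□((□¬r ∧ q) ∧ (r ∨ q)) fails at y, so □◇□((□¬r ∧ q) ∧ (r ∨ q)) is false at u.
      At y: no accessible worlds, so ◇□((□¬r ∧ q) ∧ (r ∨ q)) is false.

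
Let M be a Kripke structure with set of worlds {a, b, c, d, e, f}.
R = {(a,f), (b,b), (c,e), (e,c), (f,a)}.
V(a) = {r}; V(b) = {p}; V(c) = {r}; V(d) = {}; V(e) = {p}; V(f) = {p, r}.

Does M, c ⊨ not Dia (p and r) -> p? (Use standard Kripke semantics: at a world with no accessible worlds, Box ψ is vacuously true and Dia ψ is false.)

No

Recall that Dia ψ holds at a world iff ψ holds at some accessible world.
At c: not Dia (p and r) is true, p is false, so not Dia (p and r) -> p is false.
  At c: Dia (p and r) is false, so not Dia (p and r) is true.
    At c: Dia (p and r) requires p and r at some successor in {e}.
      At e: p and r is false.
    So Dia (p and r) is false at c.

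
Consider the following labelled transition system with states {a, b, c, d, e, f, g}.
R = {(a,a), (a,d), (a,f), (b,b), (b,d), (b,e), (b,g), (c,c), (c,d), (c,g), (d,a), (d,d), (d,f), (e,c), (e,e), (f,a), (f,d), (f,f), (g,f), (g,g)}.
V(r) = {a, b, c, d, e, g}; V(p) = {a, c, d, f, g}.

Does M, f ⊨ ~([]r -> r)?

At f: []r -> r is true, so ~([]r -> r) is false.
  At f: []r is false, r is false, so []r -> r is true.
    At f: []r requires r at every successor {a, d, f}.
      r fails at f, so []r is false at f.

No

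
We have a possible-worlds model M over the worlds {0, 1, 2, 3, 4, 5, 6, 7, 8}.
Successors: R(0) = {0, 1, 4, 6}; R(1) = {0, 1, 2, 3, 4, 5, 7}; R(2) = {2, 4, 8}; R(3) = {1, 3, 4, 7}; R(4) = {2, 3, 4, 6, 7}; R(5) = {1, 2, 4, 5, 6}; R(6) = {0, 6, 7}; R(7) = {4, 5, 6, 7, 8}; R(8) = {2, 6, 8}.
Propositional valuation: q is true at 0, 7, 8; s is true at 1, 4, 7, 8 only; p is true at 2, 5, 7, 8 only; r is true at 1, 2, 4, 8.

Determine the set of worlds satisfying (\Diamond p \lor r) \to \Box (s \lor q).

Recall that \Box ψ holds at a world iff ψ holds at every accessible world, and \Diamond ψ holds iff ψ holds at some accessible world.
Let φ = (\Diamond p \lor r) \to \Box (s \lor q). Evaluate φ at each world:
  0 (successors {0, 1, 4, 6}): φ is true.
  1 (successors {0, 1, 2, 3, 4, 5, 7}): φ is false.
  2 (successors {2, 4, 8}): φ is false.
  3 (successors {1, 3, 4, 7}): φ is false.
  4 (successors {2, 3, 4, 6, 7}): φ is false.
  5 (successors {1, 2, 4, 5, 6}): φ is false.
  6 (successors {0, 6, 7}): φ is false.
  7 (successors {4, 5, 6, 7, 8}): φ is false.
  8 (successors {2, 6, 8}): φ is false.
For instance, at 3:
  At 3: \Diamond p \lor r is true, \Box (s \lor q) is false, so (\Diamond p \lor r) \to \Box (s \lor q) is false.
    At 3: \Diamond p is true, r is false, so \Diamond p \lor r is true.
      At 3: \Diamond p requires p at some successor in {1, 3, 4, 7}.
        p holds at 7, so \Diamond p is true at 3.
    At 3: \Box (s \lor q) requires s \lor q at every successor {1, 3, 4, 7}.
      s \lor q fails at 3, so \Box (s \lor q) is false at 3.
Satisfying worlds: {0}

0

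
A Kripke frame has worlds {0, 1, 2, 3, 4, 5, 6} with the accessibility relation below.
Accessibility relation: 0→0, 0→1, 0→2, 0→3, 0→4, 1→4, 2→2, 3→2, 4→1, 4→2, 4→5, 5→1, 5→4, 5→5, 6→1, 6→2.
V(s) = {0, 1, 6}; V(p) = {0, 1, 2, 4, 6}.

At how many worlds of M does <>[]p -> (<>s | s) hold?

Let φ = <>[]p -> (<>s | s). Evaluate φ at each world:
  0 (successors {0, 1, 2, 3, 4}): φ is true.
  1 (successors {4}): φ is true.
  2 (successors {2}): φ is false.
  3 (successors {2}): φ is false.
  4 (successors {1, 2, 5}): φ is true.
  5 (successors {1, 4, 5}): φ is true.
  6 (successors {1, 2}): φ is true.
For instance, at 3:
  At 3: <>[]p is true, <>s | s is false, so <>[]p -> (<>s | s) is false.
    At 3: <>[]p requires []p at some successor in {2}.
      []p holds at 2, so <>[]p is true at 3.
    At 3: <>s is false, s is false, so <>s | s is false.
      At 3: <>s requires s at some successor in {2}.
        At 2: s is false.
      So <>s is false at 3.
Satisfying worlds: {0, 1, 4, 5, 6}

5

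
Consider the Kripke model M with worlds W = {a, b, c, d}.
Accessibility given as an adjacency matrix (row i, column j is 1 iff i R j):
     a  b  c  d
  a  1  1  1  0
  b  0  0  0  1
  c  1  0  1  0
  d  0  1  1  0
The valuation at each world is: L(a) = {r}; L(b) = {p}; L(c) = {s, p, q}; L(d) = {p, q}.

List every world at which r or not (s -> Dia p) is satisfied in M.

Let φ = r or not (s -> Dia p). Evaluate φ at each world:
  a (successors {a, b, c}): φ is true.
  b (successors {d}): φ is false.
  c (successors {a, c}): φ is false.
  d (successors {b, c}): φ is false.
For instance, at d:
  At d: r is false, not (s -> Dia p) is false, so r or not (s -> Dia p) is false.
    At d: s -> Dia p is true, so not (s -> Dia p) is false.
      At d: s is false, Dia p is true, so s -> Dia p is true.
Satisfying worlds: {a}

a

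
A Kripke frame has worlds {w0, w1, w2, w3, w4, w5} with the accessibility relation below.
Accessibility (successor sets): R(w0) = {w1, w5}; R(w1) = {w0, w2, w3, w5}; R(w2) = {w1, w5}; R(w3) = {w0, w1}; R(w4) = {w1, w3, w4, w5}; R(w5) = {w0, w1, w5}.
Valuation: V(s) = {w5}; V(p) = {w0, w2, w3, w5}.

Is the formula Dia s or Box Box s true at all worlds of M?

No

Let φ = Dia s or Box Box s. Evaluate φ at each world:
  w0 (successors {w1, w5}): φ is true.
  w1 (successors {w0, w2, w3, w5}): φ is true.
  w2 (successors {w1, w5}): φ is true.
  w3 (successors {w0, w1}): φ is false.
  w4 (successors {w1, w3, w4, w5}): φ is true.
  w5 (successors {w0, w1, w5}): φ is true.
Detail at w3 (counterexample):
  At w3: Dia s is false, Box Box s is false, so Dia s or Box Box s is false.
    At w3: Dia s requires s at some successor in {w0, w1}.
      At w0: s is false.
      At w1: s is false.
    So Dia s is false at w3.
    At w3: Box Box s requires Box s at every successor {w0, w1}.
      Box s fails at w0, so Box Box s is false at w3.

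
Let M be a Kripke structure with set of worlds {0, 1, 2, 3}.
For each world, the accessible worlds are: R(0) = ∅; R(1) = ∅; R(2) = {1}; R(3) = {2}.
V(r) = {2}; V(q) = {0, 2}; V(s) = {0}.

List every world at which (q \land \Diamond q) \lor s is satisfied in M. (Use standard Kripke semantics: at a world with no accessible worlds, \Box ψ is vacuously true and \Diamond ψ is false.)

0

Let φ = (q \land \Diamond q) \lor s. Evaluate φ at each world:
  0 (successors ∅): φ is true.
  1 (successors ∅): φ is false.
  2 (successors {1}): φ is false.
  3 (successors {2}): φ is false.
For instance, at 2:
  At 2: q \land \Diamond q is false, s is false, so (q \land \Diamond q) \lor s is false.
    At 2: q is true, \Diamond q is false, so q \land \Diamond q is false.
      At 2: \Diamond q requires q at some successor in {1}.
        At 1: q is false.
      So \Diamond q is false at 2.
Satisfying worlds: {0}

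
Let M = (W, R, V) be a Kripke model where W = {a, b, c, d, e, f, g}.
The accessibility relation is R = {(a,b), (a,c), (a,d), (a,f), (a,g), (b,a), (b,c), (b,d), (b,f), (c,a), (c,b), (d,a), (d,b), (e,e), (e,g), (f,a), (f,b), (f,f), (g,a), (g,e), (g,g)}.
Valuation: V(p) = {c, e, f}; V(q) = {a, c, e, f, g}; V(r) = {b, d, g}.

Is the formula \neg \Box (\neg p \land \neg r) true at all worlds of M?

Yes

Let φ = \neg \Box (\neg p \land \neg r). Evaluate φ at each world:
  a (successors {b, c, d, f, g}): φ is true.
  b (successors {a, c, d, f}): φ is true.
  c (successors {a, b}): φ is true.
  d (successors {a, b}): φ is true.
  e (successors {e, g}): φ is true.
  f (successors {a, b, f}): φ is true.
  g (successors {a, e, g}): φ is true.
For instance, at e:
  At e: \Box (\neg p \land \neg r) is false, so \neg \Box (\neg p \land \neg r) is true.
    At e: \Box (\neg p \land \neg r) requires \neg p \land \neg r at every successor {e, g}.
      \neg p \land \neg r fails at e, so \Box (\neg p \land \neg r) is false at e.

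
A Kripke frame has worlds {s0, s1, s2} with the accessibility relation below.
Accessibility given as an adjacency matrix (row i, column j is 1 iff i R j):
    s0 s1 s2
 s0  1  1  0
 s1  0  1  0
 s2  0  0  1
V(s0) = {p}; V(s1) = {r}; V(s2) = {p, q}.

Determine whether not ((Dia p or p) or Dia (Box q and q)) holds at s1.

At s1: (Dia p or p) or Dia (Box q and q) is false, so not ((Dia p or p) or Dia (Box q and q)) is true.
  At s1: Dia p or p is false, Dia (Box q and q) is false, so (Dia p or p) or Dia (Box q and q) is false.
    At s1: Dia p is false, p is false, so Dia p or p is false.
      At s1: Dia p requires p at some successor in {s1}.
        At s1: p is false.
      So Dia p is false at s1.
    At s1: Dia (Box q and q) requires Box q and q at some successor in {s1}.
      At s1: Box q and q is false.
    So Dia (Box q and q) is false at s1.

Yes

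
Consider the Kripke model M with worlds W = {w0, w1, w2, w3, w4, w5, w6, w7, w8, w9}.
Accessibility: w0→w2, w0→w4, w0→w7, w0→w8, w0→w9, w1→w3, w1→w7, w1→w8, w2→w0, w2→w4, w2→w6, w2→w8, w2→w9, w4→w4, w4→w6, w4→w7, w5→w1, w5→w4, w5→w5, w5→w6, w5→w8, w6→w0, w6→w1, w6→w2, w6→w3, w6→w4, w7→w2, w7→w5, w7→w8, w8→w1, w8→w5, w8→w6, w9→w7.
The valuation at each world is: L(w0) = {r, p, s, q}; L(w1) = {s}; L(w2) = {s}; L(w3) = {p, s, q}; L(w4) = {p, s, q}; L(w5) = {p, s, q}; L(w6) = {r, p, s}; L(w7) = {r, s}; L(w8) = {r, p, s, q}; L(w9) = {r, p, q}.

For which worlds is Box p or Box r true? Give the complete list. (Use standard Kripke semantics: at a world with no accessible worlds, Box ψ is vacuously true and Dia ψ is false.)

Recall that Box ψ holds at a world iff ψ holds at every accessible world, and Dia ψ holds iff ψ holds at some accessible world.
Let φ = Box p or Box r. Evaluate φ at each world:
  w0 (successors {w2, w4, w7, w8, w9}): φ is false.
  w1 (successors {w3, w7, w8}): φ is false.
  w2 (successors {w0, w4, w6, w8, w9}): φ is true.
  w3 (successors ∅): φ is true.
  w4 (successors {w4, w6, w7}): φ is false.
  w5 (successors {w1, w4, w5, w6, w8}): φ is false.
  w6 (successors {w0, w1, w2, w3, w4}): φ is false.
  w7 (successors {w2, w5, w8}): φ is false.
  w8 (successors {w1, w5, w6}): φ is false.
  w9 (successors {w7}): φ is true.
For instance, at w8:
  At w8: Box p is false, Box r is false, so Box p or Box r is false.
    At w8: Box p requires p at every successor {w1, w5, w6}.
      p fails at w1, so Box p is false at w8.
    At w8: Box r requires r at every successor {w1, w5, w6}.
      r fails at w1, so Box r is false at w8.
Satisfying worlds: {w2, w3, w9}

w2, w3, w9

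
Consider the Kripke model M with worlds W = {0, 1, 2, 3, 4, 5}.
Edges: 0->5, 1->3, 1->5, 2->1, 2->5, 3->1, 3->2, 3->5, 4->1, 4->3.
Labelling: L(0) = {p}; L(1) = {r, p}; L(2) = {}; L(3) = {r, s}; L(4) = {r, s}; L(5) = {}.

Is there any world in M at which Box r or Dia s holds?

Let φ = Box r or Dia s. Evaluate φ at each world:
  0 (successors {5}): φ is false.
  1 (successors {3, 5}): φ is true.
  2 (successors {1, 5}): φ is false.
  3 (successors {1, 2, 5}): φ is false.
  4 (successors {1, 3}): φ is true.
  5 (successors ∅): φ is true.
Detail at 1 (witness):
  At 1: Box r is false, Dia s is true, so Box r or Dia s is true.
    At 1: Box r requires r at every successor {3, 5}.
      r fails at 5, so Box r is false at 1.
    At 1: Dia s requires s at some successor in {3, 5}.
      s holds at 3, so Dia s is true at 1.

Yes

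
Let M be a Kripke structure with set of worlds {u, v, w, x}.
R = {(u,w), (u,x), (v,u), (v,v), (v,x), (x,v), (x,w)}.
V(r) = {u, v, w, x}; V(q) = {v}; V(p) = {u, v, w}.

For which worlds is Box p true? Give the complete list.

w, x

Let φ = Box p. Evaluate φ at each world:
  u (successors {w, x}): φ is false.
  v (successors {u, v, x}): φ is false.
  w (successors ∅): φ is true.
  x (successors {v, w}): φ is true.
For instance, at x:
  At x: Box p requires p at every successor {v, w}.
    At v: p is true.
    At w: p is true.
  So Box p is true at x.
Satisfying worlds: {w, x}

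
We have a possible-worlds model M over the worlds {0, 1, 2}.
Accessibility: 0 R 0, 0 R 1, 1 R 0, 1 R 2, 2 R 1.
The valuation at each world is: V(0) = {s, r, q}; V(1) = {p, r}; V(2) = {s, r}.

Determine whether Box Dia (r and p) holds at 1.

Yes

At 1: Box Dia (r and p) requires Dia (r and p) at every successor {0, 2}.
    At 0: Dia (r and p) requires r and p at some successor in {0, 1}.
      r and p holds at 1, so Dia (r and p) is true at 0.
    At 2: Dia (r and p) requires r and p at some successor in {1}.
      r and p holds at 1, so Dia (r and p) is true at 2.
So Box Dia (r and p) is true at 1.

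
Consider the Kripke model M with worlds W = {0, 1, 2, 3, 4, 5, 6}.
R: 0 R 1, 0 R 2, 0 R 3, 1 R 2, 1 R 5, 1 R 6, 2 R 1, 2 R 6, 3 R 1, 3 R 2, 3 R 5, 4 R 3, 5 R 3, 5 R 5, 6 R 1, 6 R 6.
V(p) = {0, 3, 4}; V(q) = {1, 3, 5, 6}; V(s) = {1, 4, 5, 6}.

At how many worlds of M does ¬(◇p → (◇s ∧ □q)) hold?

2

Recall that □ψ holds at a world iff ψ holds at every accessible world, and ◇ψ holds iff ψ holds at some accessible world.
Let φ = ¬(◇p → (◇s ∧ □q)). Evaluate φ at each world:
  0 (successors {1, 2, 3}): φ is true.
  1 (successors {2, 5, 6}): φ is false.
  2 (successors {1, 6}): φ is false.
  3 (successors {1, 2, 5}): φ is false.
  4 (successors {3}): φ is true.
  5 (successors {3, 5}): φ is false.
  6 (successors {1, 6}): φ is false.
For instance, at 3:
  At 3: ◇p → (◇s ∧ □q) is true, so ¬(◇p → (◇s ∧ □q)) is false.
    At 3: ◇p is false, ◇s ∧ □q is false, so ◇p → (◇s ∧ □q) is true.
      At 3: ◇p requires p at some successor in {1, 2, 5}.
        At 1: p is false.
        At 2: p is false.
        At 5: p is false.
      So ◇p is false at 3.
      At 3: ◇s is true, □q is false, so ◇s ∧ □q is false.
Satisfying worlds: {0, 4}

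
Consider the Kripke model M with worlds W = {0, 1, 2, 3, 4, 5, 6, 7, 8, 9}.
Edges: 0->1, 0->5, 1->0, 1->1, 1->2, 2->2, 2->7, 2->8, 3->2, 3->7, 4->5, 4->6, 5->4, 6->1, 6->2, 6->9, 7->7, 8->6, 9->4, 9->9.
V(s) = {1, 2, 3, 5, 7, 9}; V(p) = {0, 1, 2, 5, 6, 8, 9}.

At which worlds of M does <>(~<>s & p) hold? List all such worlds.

0, 2, 4

Let φ = <>(~<>s & p). Evaluate φ at each world:
  0 (successors {1, 5}): φ is true.
  1 (successors {0, 1, 2}): φ is false.
  2 (successors {2, 7, 8}): φ is true.
  3 (successors {2, 7}): φ is false.
  4 (successors {5, 6}): φ is true.
  5 (successors {4}): φ is false.
  6 (successors {1, 2, 9}): φ is false.
  7 (successors {7}): φ is false.
  8 (successors {6}): φ is false.
  9 (successors {4, 9}): φ is false.
For instance, at 1:
  At 1: <>(~<>s & p) requires ~<>s & p at some successor in {0, 1, 2}.
    At 0: ~<>s & p is false.
    At 1: ~<>s & p is false.
    At 2: ~<>s & p is false.
  So <>(~<>s & p) is false at 1.
Satisfying worlds: {0, 2, 4}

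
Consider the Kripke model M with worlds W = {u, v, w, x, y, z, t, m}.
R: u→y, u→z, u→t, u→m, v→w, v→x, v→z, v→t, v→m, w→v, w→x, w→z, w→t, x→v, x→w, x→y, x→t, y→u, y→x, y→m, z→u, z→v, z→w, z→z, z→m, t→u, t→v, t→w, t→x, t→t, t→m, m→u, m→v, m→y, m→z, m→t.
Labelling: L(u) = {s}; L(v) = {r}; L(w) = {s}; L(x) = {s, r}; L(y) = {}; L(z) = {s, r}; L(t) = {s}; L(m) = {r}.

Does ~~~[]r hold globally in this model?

Let φ = ~~~[]r. Evaluate φ at each world:
  u (successors {y, z, t, m}): φ is true.
  v (successors {w, x, z, t, m}): φ is true.
  w (successors {v, x, z, t}): φ is true.
  x (successors {v, w, y, t}): φ is true.
  y (successors {u, x, m}): φ is true.
  z (successors {u, v, w, z, m}): φ is true.
  t (successors {u, v, w, x, t, m}): φ is true.
  m (successors {u, v, y, z, t}): φ is true.
For instance, at y:
  At y: ~~[]r is false, so ~~~[]r is true.
    At y: ~[]r is true, so ~~[]r is false.
      At y: []r is false, so ~[]r is true.

Yes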